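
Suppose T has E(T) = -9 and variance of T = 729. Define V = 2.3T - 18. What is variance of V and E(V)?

variance of V = 3856.41, E(V) = -38.7

V = 2.3T - 18 is linear with a = 2.3, b = -18.
variance of V = a²·variance of T = 2.3²·729 = 3856.41 (the additive constant -18 does not affect variance).
E(V) = a·E(T) + b = 2.3·(-9) + (-18) = -38.7.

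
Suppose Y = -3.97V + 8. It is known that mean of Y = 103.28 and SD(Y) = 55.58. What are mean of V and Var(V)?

mean of V = -24, Var(V) = 196

From Y = -3.97V + 8: mean of Y = a·mean of V + b, so mean of V = (mean of Y − b)/a = (103.28 − 8)/(-3.97) = -24.
Var(Y) = 55.58² = 3089.1364.
Var(Y) = a²·Var(V), so Var(V) = 3089.1364/(-3.97)² = 196.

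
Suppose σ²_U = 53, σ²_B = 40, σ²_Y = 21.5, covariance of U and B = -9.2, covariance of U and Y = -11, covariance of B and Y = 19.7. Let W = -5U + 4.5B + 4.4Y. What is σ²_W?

σ²_W = 4229.36

σ²_W = a²·σ²_U + b²·σ²_B + c²·σ²_Y + 2ab·covariance of U and B + 2ac·covariance of U and Y + 2bc·covariance of B and Y, with a = -5, b = 4.5, c = 4.4.
= 1325 + 810 + 416.24 + 414 + 484 + 780.12
= 4229.36.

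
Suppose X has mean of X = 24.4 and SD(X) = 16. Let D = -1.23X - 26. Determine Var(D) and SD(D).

D = -1.23X - 26 is linear with a = -1.23, b = -26.
Var(X) = 16² = 256.
Var(D) = a²·Var(X) = (-1.23)²·256 = 387.3024 (the additive constant -26 does not affect variance).
SD(D) = |a|·SD(X) = |-1.23|·16 = 19.68.

Var(D) = 387.3024, SD(D) = 19.68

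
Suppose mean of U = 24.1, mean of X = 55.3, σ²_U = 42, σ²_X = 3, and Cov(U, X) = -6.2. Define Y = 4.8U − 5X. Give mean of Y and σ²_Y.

mean of Y = -160.82, σ²_Y = 1340.28

mean of Y = 4.8·mean of U + (-5)·mean of X = 4.8·24.1 + (-5)·55.3 = -160.82.
σ²_Y = a²·σ²_U + b²·σ²_X + 2ab·Cov(U, X) with a = 4.8, b = -5.
= 4.8²·42 + (-5)²·3 + 2·4.8·(-5)·(-6.2)
= 967.68 + 75 + 297.6 = 1340.28.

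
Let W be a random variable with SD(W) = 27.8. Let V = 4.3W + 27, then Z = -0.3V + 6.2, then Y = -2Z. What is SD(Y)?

SD(V) = |4.3|·27.8 = 119.54.
SD(Z) = |-0.3|·119.54 = 35.862.
SD(Y) = |-2|·35.862 = 71.724.

SD(Y) = 71.724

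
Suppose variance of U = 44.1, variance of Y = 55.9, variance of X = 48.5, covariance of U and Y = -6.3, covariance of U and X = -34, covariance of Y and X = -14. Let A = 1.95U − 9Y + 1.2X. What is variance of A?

variance of A = a²·variance of U + b²·variance of Y + c²·variance of X + 2ab·covariance of U and Y + 2ac·covariance of U and X + 2bc·covariance of Y and X, with a = 1.95, b = -9, c = 1.2.
= 167.69025 + 4527.9 + 69.84 + 221.13 + (-159.12) + 302.4
= 5129.84025.

variance of A = 5129.84025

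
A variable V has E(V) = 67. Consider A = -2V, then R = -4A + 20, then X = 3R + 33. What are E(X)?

E(A) = (-2)·67 = -134.
E(R) = (-4)·(-134) + 20 = 556.
E(X) = 3·556 + 33 = 1701.

E(X) = 1701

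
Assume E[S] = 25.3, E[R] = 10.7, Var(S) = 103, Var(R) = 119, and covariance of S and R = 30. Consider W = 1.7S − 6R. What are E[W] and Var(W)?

E[W] = 1.7·E[S] + (-6)·E[R] = 1.7·25.3 + (-6)·10.7 = -21.19.
Var(W) = a²·Var(S) + b²·Var(R) + 2ab·covariance of S and R with a = 1.7, b = -6.
= 1.7²·103 + (-6)²·119 + 2·1.7·(-6)·30
= 297.67 + 4284 + (-612) = 3969.67.

E[W] = -21.19, Var(W) = 3969.67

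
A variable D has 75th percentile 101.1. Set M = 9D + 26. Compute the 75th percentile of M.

Since a = 9 > 0 the transformation is increasing, so the 75th percentile of M = a·(P_{75} of D) + b = 9·101.1 + 26 = 935.9.

75th percentile of M = 935.9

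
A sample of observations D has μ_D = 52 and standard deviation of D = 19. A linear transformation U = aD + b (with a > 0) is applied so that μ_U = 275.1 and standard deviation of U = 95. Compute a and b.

standard deviation of U = a·standard deviation of D (a > 0), so a = 95/19 = 5.
μ_U = a·μ_D + b, so b = 275.1 − 5·52 = 15.1.

a = 5, b = 15.1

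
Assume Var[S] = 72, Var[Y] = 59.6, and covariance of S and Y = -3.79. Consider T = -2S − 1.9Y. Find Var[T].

Var[T] = a²·Var[S] + b²·Var[Y] + 2ab·covariance of S and Y with a = -2, b = -1.9.
= (-2)²·72 + (-1.9)²·59.6 + 2·(-2)·(-1.9)·(-3.79)
= 288 + 215.156 + (-28.804) = 474.352.

Var[T] = 474.352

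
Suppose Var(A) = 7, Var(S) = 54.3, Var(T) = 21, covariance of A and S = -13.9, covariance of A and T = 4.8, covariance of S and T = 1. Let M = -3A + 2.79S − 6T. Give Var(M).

Var(M) = a²·Var(A) + b²·Var(S) + c²·Var(T) + 2ab·covariance of A and S + 2ac·covariance of A and T + 2bc·covariance of S and T, with a = -3, b = 2.79, c = -6.
= 63 + 422.67663 + 756 + 232.686 + 172.8 + (-33.48)
= 1613.68263.

Var(M) = 1613.68263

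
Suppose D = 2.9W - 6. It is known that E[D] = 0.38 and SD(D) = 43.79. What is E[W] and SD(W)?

E[W] = 2.2, SD(W) = 15.1

From D = 2.9W - 6: E[D] = a·E[W] + b, so E[W] = (E[D] − b)/a = (0.38 − (-6))/2.9 = 2.2.
SD(D) = |a|·SD(W), so SD(W) = 43.79/|2.9| = 15.1.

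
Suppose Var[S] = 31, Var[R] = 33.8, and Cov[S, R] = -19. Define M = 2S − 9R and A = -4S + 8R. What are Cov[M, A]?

Cov[M, A] = -3669.6

By bilinearity, Cov[M, A] = ac·Var[S] + bd·Var[R] + (ad+bc)·Cov[S, R], with a=2, b=-9, c=-4, d=8.
ac·Var[S] = 2·(-4)·31 = -248
bd·Var[R] = (-9)·8·33.8 = -2433.6
(ad+bc)·Cov[S, R] = (52)·(-19) = -988
Cov[M, A] = -248 + (-2433.6) + (-988) = -3669.6.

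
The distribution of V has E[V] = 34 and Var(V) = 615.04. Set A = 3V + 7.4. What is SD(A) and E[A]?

SD(A) = 74.4, E[A] = 109.4

A = 3V + 7.4 is linear with a = 3, b = 7.4.
SD(V) = √615.04 = 24.8.
SD(A) = |a|·SD(V) = |3|·24.8 = 74.4.
E[A] = a·E[V] + b = 3·34 + 7.4 = 109.4.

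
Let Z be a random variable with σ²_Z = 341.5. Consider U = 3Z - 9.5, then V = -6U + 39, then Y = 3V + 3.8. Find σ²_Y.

σ²_Y = 995814

σ²_U = 3²·341.5 = 3073.5.
σ²_V = (-6)²·3073.5 = 110646.
σ²_Y = 3²·110646 = 995814.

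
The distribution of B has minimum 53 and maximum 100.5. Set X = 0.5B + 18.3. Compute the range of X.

Range of B = 100.5 − 53 = 47.5.
Range(X) = |a|·Range(B) = |0.5|·47.5 = 23.75.

Range(X) = 23.75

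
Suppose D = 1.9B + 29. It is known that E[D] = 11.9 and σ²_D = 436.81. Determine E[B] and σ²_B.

From D = 1.9B + 29: E[D] = a·E[B] + b, so E[B] = (E[D] − b)/a = (11.9 − 29)/1.9 = -9.
σ²_D = a²·σ²_B, so σ²_B = 436.81/1.9² = 121.

E[B] = -9, σ²_B = 121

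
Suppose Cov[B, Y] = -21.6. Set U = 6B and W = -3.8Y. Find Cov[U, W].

Cov[U, W] = a·c·Cov[B, Y] = 6·(-3.8)·(-21.6) = 492.48. Additive constants drop out.

Cov[U, W] = 492.48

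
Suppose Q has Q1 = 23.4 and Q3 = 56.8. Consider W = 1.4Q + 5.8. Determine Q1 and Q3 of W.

a = 1.4 > 0: Q1(W) = a·Q1(Q)+b = 38.56, Q3(W) = a·Q3(Q)+b = 85.32.

Q1(W) = 38.56, Q3(W) = 85.32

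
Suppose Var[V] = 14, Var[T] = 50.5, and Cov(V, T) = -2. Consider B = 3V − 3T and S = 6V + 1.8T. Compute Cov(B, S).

By bilinearity, Cov(B, S) = ac·Var[V] + bd·Var[T] + (ad+bc)·Cov(V, T), with a=3, b=-3, c=6, d=1.8.
ac·Var[V] = 3·6·14 = 252
bd·Var[T] = (-3)·1.8·50.5 = -272.7
(ad+bc)·Cov(V, T) = (-12.6)·(-2) = 25.2
Cov(B, S) = 252 + (-272.7) + 25.2 = 4.5.

Cov(B, S) = 4.5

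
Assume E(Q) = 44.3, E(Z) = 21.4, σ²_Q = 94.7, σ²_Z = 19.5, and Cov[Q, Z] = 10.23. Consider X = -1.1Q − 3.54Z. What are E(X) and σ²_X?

E(X) = (-1.1)·E(Q) + (-3.54)·E(Z) = (-1.1)·44.3 + (-3.54)·21.4 = -124.486.
σ²_X = a²·σ²_Q + b²·σ²_Z + 2ab·Cov[Q, Z] with a = -1.1, b = -3.54.
= (-1.1)²·94.7 + (-3.54)²·19.5 + 2·(-1.1)·(-3.54)·10.23
= 114.587 + 244.3662 + 79.67124 = 438.62444.

E(X) = -124.486, σ²_X = 438.62444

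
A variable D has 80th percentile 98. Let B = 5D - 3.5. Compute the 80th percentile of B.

Since a = 5 > 0 the transformation is increasing, so the 80th percentile of B = a·(P_{80} of D) + b = 5·98 + (-3.5) = 486.5.

80th percentile of B = 486.5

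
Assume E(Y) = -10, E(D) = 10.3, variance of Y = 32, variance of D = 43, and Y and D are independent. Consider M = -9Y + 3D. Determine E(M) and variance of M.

E(M) = 120.9, variance of M = 2979

E(M) = (-9)·E(Y) + 3·E(D) = (-9)·(-10) + 3·10.3 = 120.9.
variance of M = a²·variance of Y + b²·variance of D + 2ab·Cov(Y, D) with a = -9, b = 3.
Independence gives Cov(Y, D) = 0.
= (-9)²·32 + 3²·43 + 2·(-9)·3·0
= 2592 + 387 + 0 = 2979.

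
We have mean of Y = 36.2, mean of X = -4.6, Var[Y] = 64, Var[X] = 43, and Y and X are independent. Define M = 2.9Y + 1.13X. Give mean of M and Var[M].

mean of M = 99.782, Var[M] = 593.1467

mean of M = 2.9·mean of Y + 1.13·mean of X = 2.9·36.2 + 1.13·(-4.6) = 99.782.
Var[M] = a²·Var[Y] + b²·Var[X] + 2ab·covariance of Y and X with a = 2.9, b = 1.13.
Independence gives covariance of Y and X = 0.
= 2.9²·64 + 1.13²·43 + 2·2.9·1.13·0
= 538.24 + 54.9067 + 0 = 593.1467.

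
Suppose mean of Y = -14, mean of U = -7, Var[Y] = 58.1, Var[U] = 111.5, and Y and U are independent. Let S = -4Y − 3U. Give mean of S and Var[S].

mean of S = 77, Var[S] = 1933.1

mean of S = (-4)·mean of Y + (-3)·mean of U = (-4)·(-14) + (-3)·(-7) = 77.
Var[S] = a²·Var[Y] + b²·Var[U] + 2ab·Cov(Y, U) with a = -4, b = -3.
Independence gives Cov(Y, U) = 0.
= (-4)²·58.1 + (-3)²·111.5 + 2·(-4)·(-3)·0
= 929.6 + 1003.5 + 0 = 1933.1.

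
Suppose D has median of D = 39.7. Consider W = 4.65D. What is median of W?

median of W = 184.605

A linear map preserves order up to sign, so median of W = a·median of D + b = 4.65·39.7 = 184.605.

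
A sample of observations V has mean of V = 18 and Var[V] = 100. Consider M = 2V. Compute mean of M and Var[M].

M = 2V is linear with a = 2, b = 0.
mean of M = a·mean of V + b = 2·18 = 36.
Var[M] = a²·Var[V] = 2²·100 = 400.

mean of M = 36, Var[M] = 400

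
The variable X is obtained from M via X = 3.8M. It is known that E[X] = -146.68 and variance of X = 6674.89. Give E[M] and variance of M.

From X = 3.8M: E[X] = a·E[M] + b, so E[M] = (E[X] − b)/a = (-146.68 − 0)/3.8 = -38.6.
variance of X = a²·variance of M, so variance of M = 6674.89/3.8² = 462.25.

E[M] = -38.6, variance of M = 462.25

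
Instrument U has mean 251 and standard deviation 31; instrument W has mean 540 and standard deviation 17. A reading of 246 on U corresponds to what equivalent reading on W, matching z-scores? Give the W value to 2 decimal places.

W = 537.26

z = (246 − 251)/31 ≈ -0.1613.
W = 540 + z·17 = 540 + (246 − 251)·17/31 ≈ 537.26.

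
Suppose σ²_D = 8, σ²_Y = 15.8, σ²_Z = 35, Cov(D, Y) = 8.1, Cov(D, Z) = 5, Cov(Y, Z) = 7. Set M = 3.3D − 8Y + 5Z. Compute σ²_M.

σ²_M = a²·σ²_D + b²·σ²_Y + c²·σ²_Z + 2ab·Cov(D, Y) + 2ac·Cov(D, Z) + 2bc·Cov(Y, Z), with a = 3.3, b = -8, c = 5.
= 87.12 + 1011.2 + 875 + (-427.68) + 165 + (-560)
= 1150.64.

σ²_M = 1150.64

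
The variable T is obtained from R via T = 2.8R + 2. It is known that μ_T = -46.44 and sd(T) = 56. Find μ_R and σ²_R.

From T = 2.8R + 2: μ_T = a·μ_R + b, so μ_R = (μ_T − b)/a = (-46.44 − 2)/2.8 = -17.3.
σ²_T = 56² = 3136.
σ²_T = a²·σ²_R, so σ²_R = 3136/2.8² = 400.

μ_R = -17.3, σ²_R = 400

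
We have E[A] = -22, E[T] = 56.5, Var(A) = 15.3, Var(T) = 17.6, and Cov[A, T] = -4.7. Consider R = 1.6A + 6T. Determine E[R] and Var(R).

E[R] = 303.8, Var(R) = 582.528

E[R] = 1.6·E[A] + 6·E[T] = 1.6·(-22) + 6·56.5 = 303.8.
Var(R) = a²·Var(A) + b²·Var(T) + 2ab·Cov[A, T] with a = 1.6, b = 6.
= 1.6²·15.3 + 6²·17.6 + 2·1.6·6·(-4.7)
= 39.168 + 633.6 + (-90.24) = 582.528.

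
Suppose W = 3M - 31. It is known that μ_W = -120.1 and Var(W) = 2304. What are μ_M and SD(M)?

From W = 3M - 31: μ_W = a·μ_M + b, so μ_M = (μ_W − b)/a = (-120.1 − (-31))/3 = -29.7.
SD(W) = √2304 = 48.
SD(W) = |a|·SD(M), so SD(M) = 48/|3| = 16.

μ_M = -29.7, SD(M) = 16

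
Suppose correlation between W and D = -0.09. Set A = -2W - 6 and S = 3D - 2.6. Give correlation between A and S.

correlation between A and S = 0.09

Linear rescalings preserve |correlation|; the slopes -2 and 3 have opposite signs, so the correlation flips sign: correlation between A and S = −correlation between W and D = 0.09.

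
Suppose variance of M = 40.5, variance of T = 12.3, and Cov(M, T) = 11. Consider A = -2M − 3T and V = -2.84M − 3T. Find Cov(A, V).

Cov(A, V) = 500.46

By bilinearity, Cov(A, V) = ac·variance of M + bd·variance of T + (ad+bc)·Cov(M, T), with a=-2, b=-3, c=-2.84, d=-3.
ac·variance of M = (-2)·(-2.84)·40.5 = 230.04
bd·variance of T = (-3)·(-3)·12.3 = 110.7
(ad+bc)·Cov(M, T) = (14.52)·11 = 159.72
Cov(A, V) = 230.04 + 110.7 + 159.72 = 500.46.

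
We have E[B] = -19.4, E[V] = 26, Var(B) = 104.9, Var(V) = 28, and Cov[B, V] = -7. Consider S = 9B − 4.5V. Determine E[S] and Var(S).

E[S] = -291.6, Var(S) = 9630.9

E[S] = 9·E[B] + (-4.5)·E[V] = 9·(-19.4) + (-4.5)·26 = -291.6.
Var(S) = a²·Var(B) + b²·Var(V) + 2ab·Cov[B, V] with a = 9, b = -4.5.
= 9²·104.9 + (-4.5)²·28 + 2·9·(-4.5)·(-7)
= 8496.9 + 567 + 567 = 9630.9.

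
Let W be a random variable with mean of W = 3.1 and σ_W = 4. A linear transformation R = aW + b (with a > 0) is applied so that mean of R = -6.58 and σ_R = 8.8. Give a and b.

a = 2.2, b = -13.4

σ_R = a·σ_W (a > 0), so a = 8.8/4 = 2.2.
mean of R = a·mean of W + b, so b = -6.58 − 2.2·3.1 = -13.4.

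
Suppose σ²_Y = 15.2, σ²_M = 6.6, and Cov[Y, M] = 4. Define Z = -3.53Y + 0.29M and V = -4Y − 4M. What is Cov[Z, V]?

By bilinearity, Cov[Z, V] = ac·σ²_Y + bd·σ²_M + (ad+bc)·Cov[Y, M], with a=-3.53, b=0.29, c=-4, d=-4.
ac·σ²_Y = (-3.53)·(-4)·15.2 = 214.624
bd·σ²_M = 0.29·(-4)·6.6 = -7.656
(ad+bc)·Cov[Y, M] = (12.96)·4 = 51.84
Cov[Z, V] = 214.624 + (-7.656) + 51.84 = 258.808.

Cov[Z, V] = 258.808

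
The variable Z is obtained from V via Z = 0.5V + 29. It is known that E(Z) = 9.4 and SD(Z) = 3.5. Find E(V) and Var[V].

E(V) = -39.2, Var[V] = 49

From Z = 0.5V + 29: E(Z) = a·E(V) + b, so E(V) = (E(Z) − b)/a = (9.4 − 29)/0.5 = -39.2.
Var[Z] = 3.5² = 12.25.
Var[Z] = a²·Var[V], so Var[V] = 12.25/0.5² = 49.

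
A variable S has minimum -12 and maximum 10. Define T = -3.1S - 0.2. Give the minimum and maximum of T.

a = -3.1 < 0, so order reverses: min(T) = a·max(S)+b = (-3.1)·10 + (-0.2) = -31.2; max(T) = a·min(S)+b = (-3.1)·(-12) + (-0.2) = 37.

min(T) = -31.2, max(T) = 37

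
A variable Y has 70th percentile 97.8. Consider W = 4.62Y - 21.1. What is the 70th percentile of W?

Since a = 4.62 > 0 the transformation is increasing, so the 70th percentile of W = a·(P_{70} of Y) + b = 4.62·97.8 + (-21.1) = 430.736.

70th percentile of W = 430.736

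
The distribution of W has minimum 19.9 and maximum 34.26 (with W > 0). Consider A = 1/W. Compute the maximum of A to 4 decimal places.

max(A) = 0.0503

1/W is decreasing on this domain, so max(A) comes from min(W) = 19.9: max(A) = 1/(19.9) ≈ 0.0503.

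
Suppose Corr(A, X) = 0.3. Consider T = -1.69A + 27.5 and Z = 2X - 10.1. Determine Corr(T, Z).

Linear rescalings preserve |correlation|; the slopes -1.69 and 2 have opposite signs, so the correlation flips sign: Corr(T, Z) = −Corr(A, X) = -0.3.

Corr(T, Z) = -0.3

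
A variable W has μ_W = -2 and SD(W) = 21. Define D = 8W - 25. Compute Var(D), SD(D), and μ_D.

D = 8W - 25 is linear with a = 8, b = -25.
Var(W) = 21² = 441.
Var(D) = a²·Var(W) = 8²·441 = 28224 (the additive constant -25 does not affect variance).
SD(D) = |a|·SD(W) = |8|·21 = 168.
μ_D = a·μ_W + b = 8·(-2) + (-25) = -41.

Var(D) = 28224, SD(D) = 168, μ_D = -41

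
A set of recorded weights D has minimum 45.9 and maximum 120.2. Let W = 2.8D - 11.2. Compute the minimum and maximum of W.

a = 2.8 > 0, so min(W) = a·min(D)+b = 2.8·45.9 + (-11.2) = 117.32 and max(W) = 2.8·120.2 + (-11.2) = 325.36.

min(W) = 117.32, max(W) = 325.36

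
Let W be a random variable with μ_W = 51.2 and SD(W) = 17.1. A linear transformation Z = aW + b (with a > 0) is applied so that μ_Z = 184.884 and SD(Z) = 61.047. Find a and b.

SD(Z) = a·SD(W) (a > 0), so a = 61.047/17.1 = 3.57.
μ_Z = a·μ_W + b, so b = 184.884 − 3.57·51.2 = 2.1.

a = 3.57, b = 2.1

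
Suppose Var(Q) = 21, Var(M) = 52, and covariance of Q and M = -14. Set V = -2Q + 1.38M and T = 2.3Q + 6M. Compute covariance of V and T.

By bilinearity, covariance of V and T = ac·Var(Q) + bd·Var(M) + (ad+bc)·covariance of Q and M, with a=-2, b=1.38, c=2.3, d=6.
ac·Var(Q) = (-2)·2.3·21 = -96.6
bd·Var(M) = 1.38·6·52 = 430.56
(ad+bc)·covariance of Q and M = (-8.826)·(-14) = 123.564
covariance of V and T = -96.6 + 430.56 + 123.564 = 457.524.

covariance of V and T = 457.524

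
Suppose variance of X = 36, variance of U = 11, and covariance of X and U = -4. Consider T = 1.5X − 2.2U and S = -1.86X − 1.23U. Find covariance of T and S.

By bilinearity, covariance of T and S = ac·variance of X + bd·variance of U + (ad+bc)·covariance of X and U, with a=1.5, b=-2.2, c=-1.86, d=-1.23.
ac·variance of X = 1.5·(-1.86)·36 = -100.44
bd·variance of U = (-2.2)·(-1.23)·11 = 29.766
(ad+bc)·covariance of X and U = (2.247)·(-4) = -8.988
covariance of T and S = -100.44 + 29.766 + (-8.988) = -79.662.

covariance of T and S = -79.662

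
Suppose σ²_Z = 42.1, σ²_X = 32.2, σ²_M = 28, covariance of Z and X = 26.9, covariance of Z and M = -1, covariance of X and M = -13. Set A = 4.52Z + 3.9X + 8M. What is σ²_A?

σ²_A = a²·σ²_Z + b²·σ²_X + c²·σ²_M + 2ab·covariance of Z and X + 2ac·covariance of Z and M + 2bc·covariance of X and M, with a = 4.52, b = 3.9, c = 8.
= 860.11984 + 489.762 + 1792 + 948.3864 + (-72.32) + (-811.2)
= 3206.74824.

σ²_A = 3206.74824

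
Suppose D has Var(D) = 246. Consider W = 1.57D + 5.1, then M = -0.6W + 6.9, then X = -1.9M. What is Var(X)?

Var(X) = 788.03247384

Var(W) = 1.57²·246 = 606.3654.
Var(M) = (-0.6)²·606.3654 = 218.291544.
Var(X) = (-1.9)²·218.291544 = 788.03247384.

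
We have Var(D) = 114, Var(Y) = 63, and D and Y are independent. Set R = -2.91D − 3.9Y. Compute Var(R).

Var(R) = a²·Var(D) + b²·Var(Y) + 2ab·covariance of D and Y with a = -2.91, b = -3.9.
Independence gives covariance of D and Y = 0.
= (-2.91)²·114 + (-3.9)²·63 + 2·(-2.91)·(-3.9)·0
= 965.3634 + 958.23 + 0 = 1923.5934.

Var(R) = 1923.5934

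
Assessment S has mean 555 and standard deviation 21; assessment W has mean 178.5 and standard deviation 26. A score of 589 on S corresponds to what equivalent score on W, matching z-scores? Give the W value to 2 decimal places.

z = (589 − 555)/21 ≈ 1.619.
W = 178.5 + z·26 = 178.5 + (589 − 555)·26/21 ≈ 220.60.

W = 220.60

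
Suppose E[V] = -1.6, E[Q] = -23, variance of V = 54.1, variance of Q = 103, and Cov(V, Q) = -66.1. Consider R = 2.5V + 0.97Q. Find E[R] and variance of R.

E[R] = -26.31, variance of R = 114.4527

E[R] = 2.5·E[V] + 0.97·E[Q] = 2.5·(-1.6) + 0.97·(-23) = -26.31.
variance of R = a²·variance of V + b²·variance of Q + 2ab·Cov(V, Q) with a = 2.5, b = 0.97.
= 2.5²·54.1 + 0.97²·103 + 2·2.5·0.97·(-66.1)
= 338.125 + 96.9127 + (-320.585) = 114.4527.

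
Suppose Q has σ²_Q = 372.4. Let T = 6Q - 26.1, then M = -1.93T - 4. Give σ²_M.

σ²_M = 49937.49936

σ²_T = 6²·372.4 = 13406.4.
σ²_M = (-1.93)²·13406.4 = 49937.49936.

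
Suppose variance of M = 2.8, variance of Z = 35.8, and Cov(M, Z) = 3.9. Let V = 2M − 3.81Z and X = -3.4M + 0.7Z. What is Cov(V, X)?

Cov(V, X) = -58.538

By bilinearity, Cov(V, X) = ac·variance of M + bd·variance of Z + (ad+bc)·Cov(M, Z), with a=2, b=-3.81, c=-3.4, d=0.7.
ac·variance of M = 2·(-3.4)·2.8 = -19.04
bd·variance of Z = (-3.81)·0.7·35.8 = -95.4786
(ad+bc)·Cov(M, Z) = (14.354)·3.9 = 55.9806
Cov(V, X) = -19.04 + (-95.4786) + 55.9806 = -58.538.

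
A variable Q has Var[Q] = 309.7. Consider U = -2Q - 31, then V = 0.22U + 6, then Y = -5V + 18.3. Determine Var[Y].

Var[Y] = 1498.948

Var[U] = (-2)²·309.7 = 1238.8.
Var[V] = 0.22²·1238.8 = 59.95792.
Var[Y] = (-5)²·59.95792 = 1498.948.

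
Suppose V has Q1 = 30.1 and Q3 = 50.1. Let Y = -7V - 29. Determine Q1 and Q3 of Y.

a = -7 < 0 reverses order: Q1(Y) comes from Q3(V), Q3(Y) from Q1(V).
Q1(Y) = (-7)·50.1 + (-29) = -379.7; Q3(Y) = (-7)·30.1 + (-29) = -239.7.

Q1(Y) = -379.7, Q3(Y) = -239.7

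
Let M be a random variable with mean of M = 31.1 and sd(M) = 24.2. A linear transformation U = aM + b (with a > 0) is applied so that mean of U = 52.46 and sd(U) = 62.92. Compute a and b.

a = 2.6, b = -28.4

sd(U) = a·sd(M) (a > 0), so a = 62.92/24.2 = 2.6.
mean of U = a·mean of M + b, so b = 52.46 − 2.6·31.1 = -28.4.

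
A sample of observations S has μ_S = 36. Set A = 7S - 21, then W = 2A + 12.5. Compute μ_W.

μ_W = 474.5

μ_A = 7·36 + (-21) = 231.
μ_W = 2·231 + 12.5 = 474.5.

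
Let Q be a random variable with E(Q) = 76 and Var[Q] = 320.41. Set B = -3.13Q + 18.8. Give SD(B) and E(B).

SD(B) = 56.027, E(B) = -219.08

B = -3.13Q + 18.8 is linear with a = -3.13, b = 18.8.
SD(Q) = √320.41 = 17.9.
SD(B) = |a|·SD(Q) = |-3.13|·17.9 = 56.027.
E(B) = a·E(Q) + b = (-3.13)·76 + 18.8 = -219.08.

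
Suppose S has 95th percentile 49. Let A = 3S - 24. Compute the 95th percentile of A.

95th percentile of A = 123

Since a = 3 > 0 the transformation is increasing, so the 95th percentile of A = a·(P_{95} of S) + b = 3·49 + (-24) = 123.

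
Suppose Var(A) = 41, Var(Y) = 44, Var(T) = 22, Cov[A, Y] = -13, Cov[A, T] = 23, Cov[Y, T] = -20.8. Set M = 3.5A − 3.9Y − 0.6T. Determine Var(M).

Var(M) = a²·Var(A) + b²·Var(Y) + c²·Var(T) + 2ab·Cov[A, Y] + 2ac·Cov[A, T] + 2bc·Cov[Y, T], with a = 3.5, b = -3.9, c = -0.6.
= 502.25 + 669.24 + 7.92 + 354.9 + (-96.6) + (-97.344)
= 1340.366.

Var(M) = 1340.366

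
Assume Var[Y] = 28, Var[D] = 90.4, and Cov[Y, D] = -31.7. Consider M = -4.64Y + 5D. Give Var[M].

Var[M] = a²·Var[Y] + b²·Var[D] + 2ab·Cov[Y, D] with a = -4.64, b = 5.
= (-4.64)²·28 + 5²·90.4 + 2·(-4.64)·5·(-31.7)
= 602.8288 + 2260 + 1470.88 = 4333.7088.

Var[M] = 4333.7088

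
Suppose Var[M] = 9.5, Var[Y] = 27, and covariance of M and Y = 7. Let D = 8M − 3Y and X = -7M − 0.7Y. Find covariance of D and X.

covariance of D and X = -367.5

By bilinearity, covariance of D and X = ac·Var[M] + bd·Var[Y] + (ad+bc)·covariance of M and Y, with a=8, b=-3, c=-7, d=-0.7.
ac·Var[M] = 8·(-7)·9.5 = -532
bd·Var[Y] = (-3)·(-0.7)·27 = 56.7
(ad+bc)·covariance of M and Y = (15.4)·7 = 107.8
covariance of D and X = -532 + 56.7 + 107.8 = -367.5.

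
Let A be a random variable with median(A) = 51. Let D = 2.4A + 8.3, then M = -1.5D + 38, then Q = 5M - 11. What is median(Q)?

median(Q) = -801.25

median(D) = 2.4·51 + 8.3 = 130.7.
median(M) = (-1.5)·130.7 + 38 = -158.05.
median(Q) = 5·(-158.05) + (-11) = -801.25.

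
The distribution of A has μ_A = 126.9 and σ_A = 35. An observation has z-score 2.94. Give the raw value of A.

A = μ_A + z·σ_A = 126.9 + 2.94·35 = 229.8.

A = 229.8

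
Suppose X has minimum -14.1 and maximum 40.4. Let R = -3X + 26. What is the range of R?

Range(R) = 163.5

Range of X = 40.4 − (-14.1) = 54.5.
Range(R) = |a|·Range(X) = |-3|·54.5 = 163.5.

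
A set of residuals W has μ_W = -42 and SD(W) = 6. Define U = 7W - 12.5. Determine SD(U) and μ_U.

U = 7W - 12.5 is linear with a = 7, b = -12.5.
SD(U) = |a|·SD(W) = |7|·6 = 42.
μ_U = a·μ_W + b = 7·(-42) + (-12.5) = -306.5.

SD(U) = 42, μ_U = -306.5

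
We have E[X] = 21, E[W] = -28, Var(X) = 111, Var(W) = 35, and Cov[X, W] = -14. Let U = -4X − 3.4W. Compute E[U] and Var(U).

E[U] = (-4)·E[X] + (-3.4)·E[W] = (-4)·21 + (-3.4)·(-28) = 11.2.
Var(U) = a²·Var(X) + b²·Var(W) + 2ab·Cov[X, W] with a = -4, b = -3.4.
= (-4)²·111 + (-3.4)²·35 + 2·(-4)·(-3.4)·(-14)
= 1776 + 404.6 + (-380.8) = 1799.8.

E[U] = 11.2, Var(U) = 1799.8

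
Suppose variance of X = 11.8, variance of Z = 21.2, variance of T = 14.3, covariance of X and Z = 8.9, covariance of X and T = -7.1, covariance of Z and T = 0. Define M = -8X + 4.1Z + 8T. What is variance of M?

variance of M = a²·variance of X + b²·variance of Z + c²·variance of T + 2ab·covariance of X and Z + 2ac·covariance of X and T + 2bc·covariance of Z and T, with a = -8, b = 4.1, c = 8.
= 755.2 + 356.372 + 915.2 + (-583.84) + 908.8 + 0
= 2351.732.

variance of M = 2351.732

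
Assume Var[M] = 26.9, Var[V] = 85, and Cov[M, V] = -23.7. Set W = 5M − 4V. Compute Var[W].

Var[W] = a²·Var[M] + b²·Var[V] + 2ab·Cov[M, V] with a = 5, b = -4.
= 5²·26.9 + (-4)²·85 + 2·5·(-4)·(-23.7)
= 672.5 + 1360 + 948 = 2980.5.

Var[W] = 2980.5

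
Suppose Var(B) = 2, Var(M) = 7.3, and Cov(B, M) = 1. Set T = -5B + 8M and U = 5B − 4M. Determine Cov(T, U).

By bilinearity, Cov(T, U) = ac·Var(B) + bd·Var(M) + (ad+bc)·Cov(B, M), with a=-5, b=8, c=5, d=-4.
ac·Var(B) = (-5)·5·2 = -50
bd·Var(M) = 8·(-4)·7.3 = -233.6
(ad+bc)·Cov(B, M) = (60)·1 = 60
Cov(T, U) = -50 + (-233.6) + 60 = -223.6.

Cov(T, U) = -223.6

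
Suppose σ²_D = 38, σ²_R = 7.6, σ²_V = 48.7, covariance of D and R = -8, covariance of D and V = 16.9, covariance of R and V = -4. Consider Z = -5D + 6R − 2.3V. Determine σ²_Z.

σ²_Z = a²·σ²_D + b²·σ²_R + c²·σ²_V + 2ab·covariance of D and R + 2ac·covariance of D and V + 2bc·covariance of R and V, with a = -5, b = 6, c = -2.3.
= 950 + 273.6 + 257.623 + 480 + 388.7 + 110.4
= 2460.323.

σ²_Z = 2460.323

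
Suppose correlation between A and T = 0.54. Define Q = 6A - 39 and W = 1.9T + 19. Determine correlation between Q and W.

correlation between Q and W = 0.54

Linear rescalings preserve correlation up to sign; here the slopes 6 and 1.9 have the same sign, so correlation between Q and W = correlation between A and T = 0.54.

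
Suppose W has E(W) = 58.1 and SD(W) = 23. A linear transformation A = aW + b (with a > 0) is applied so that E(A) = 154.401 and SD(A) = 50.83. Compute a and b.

a = 2.21, b = 26

SD(A) = a·SD(W) (a > 0), so a = 50.83/23 = 2.21.
E(A) = a·E(W) + b, so b = 154.401 − 2.21·58.1 = 26.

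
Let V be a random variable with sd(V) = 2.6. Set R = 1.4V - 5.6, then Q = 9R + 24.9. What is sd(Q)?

sd(R) = |1.4|·2.6 = 3.64.
sd(Q) = |9|·3.64 = 32.76.

sd(Q) = 32.76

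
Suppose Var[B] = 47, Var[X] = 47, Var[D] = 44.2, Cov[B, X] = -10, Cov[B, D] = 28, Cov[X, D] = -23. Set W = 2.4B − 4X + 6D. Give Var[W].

Var[W] = a²·Var[B] + b²·Var[X] + c²·Var[D] + 2ab·Cov[B, X] + 2ac·Cov[B, D] + 2bc·Cov[X, D], with a = 2.4, b = -4, c = 6.
= 270.72 + 752 + 1591.2 + 192 + 806.4 + 1104
= 4716.32.

Var[W] = 4716.32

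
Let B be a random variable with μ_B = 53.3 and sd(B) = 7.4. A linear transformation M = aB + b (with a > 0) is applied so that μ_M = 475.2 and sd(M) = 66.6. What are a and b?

sd(M) = a·sd(B) (a > 0), so a = 66.6/7.4 = 9.
μ_M = a·μ_B + b, so b = 475.2 − 9·53.3 = -4.5.

a = 9, b = -4.5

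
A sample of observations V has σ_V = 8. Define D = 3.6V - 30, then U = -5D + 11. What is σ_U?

σ_D = |3.6|·8 = 28.8.
σ_U = |-5|·28.8 = 144.

σ_U = 144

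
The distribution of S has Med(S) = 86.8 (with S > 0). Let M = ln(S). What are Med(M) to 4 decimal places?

ln(S) is monotone on this domain, so Med(M) = ln(86.8) ≈ 4.4636.

Med(M) = 4.4636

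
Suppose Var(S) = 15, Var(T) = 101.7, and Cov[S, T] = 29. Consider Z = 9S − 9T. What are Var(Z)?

Var(Z) = 4754.7

Var(Z) = a²·Var(S) + b²·Var(T) + 2ab·Cov[S, T] with a = 9, b = -9.
= 9²·15 + (-9)²·101.7 + 2·9·(-9)·29
= 1215 + 8237.7 + (-4698) = 4754.7.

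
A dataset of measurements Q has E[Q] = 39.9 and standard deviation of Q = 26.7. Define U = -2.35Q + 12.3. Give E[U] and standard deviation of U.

U = -2.35Q + 12.3 is linear with a = -2.35, b = 12.3.
E[U] = a·E[Q] + b = (-2.35)·39.9 + 12.3 = -81.465.
standard deviation of U = |a|·standard deviation of Q = |-2.35|·26.7 = 62.745.

E[U] = -81.465, standard deviation of U = 62.745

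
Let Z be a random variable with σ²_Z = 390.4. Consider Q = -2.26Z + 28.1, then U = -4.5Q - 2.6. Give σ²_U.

σ²_U = 40378.64256

σ²_Q = (-2.26)²·390.4 = 1994.00704.
σ²_U = (-4.5)²·1994.00704 = 40378.64256.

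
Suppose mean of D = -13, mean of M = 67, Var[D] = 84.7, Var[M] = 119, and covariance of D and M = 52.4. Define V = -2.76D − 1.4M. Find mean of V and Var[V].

mean of V = -57.92, Var[V] = 1283.39792

mean of V = (-2.76)·mean of D + (-1.4)·mean of M = (-2.76)·(-13) + (-1.4)·67 = -57.92.
Var[V] = a²·Var[D] + b²·Var[M] + 2ab·covariance of D and M with a = -2.76, b = -1.4.
= (-2.76)²·84.7 + (-1.4)²·119 + 2·(-2.76)·(-1.4)·52.4
= 645.21072 + 233.24 + 404.9472 = 1283.39792.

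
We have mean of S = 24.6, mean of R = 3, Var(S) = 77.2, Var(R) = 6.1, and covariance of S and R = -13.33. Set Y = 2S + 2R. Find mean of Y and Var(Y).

mean of Y = 55.2, Var(Y) = 226.56

mean of Y = 2·mean of S + 2·mean of R = 2·24.6 + 2·3 = 55.2.
Var(Y) = a²·Var(S) + b²·Var(R) + 2ab·covariance of S and R with a = 2, b = 2.
= 2²·77.2 + 2²·6.1 + 2·2·2·(-13.33)
= 308.8 + 24.4 + (-106.64) = 226.56.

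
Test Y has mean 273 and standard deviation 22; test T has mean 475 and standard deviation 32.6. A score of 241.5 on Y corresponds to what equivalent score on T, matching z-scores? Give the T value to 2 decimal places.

T = 428.32

z = (241.5 − 273)/22 ≈ -1.4318.
T = 475 + z·32.6 = 475 + (241.5 − 273)·32.6/22 ≈ 428.32.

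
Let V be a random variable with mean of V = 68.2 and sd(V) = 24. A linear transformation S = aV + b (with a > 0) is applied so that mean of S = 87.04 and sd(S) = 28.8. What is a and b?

sd(S) = a·sd(V) (a > 0), so a = 28.8/24 = 1.2.
mean of S = a·mean of V + b, so b = 87.04 − 1.2·68.2 = 5.2.

a = 1.2, b = 5.2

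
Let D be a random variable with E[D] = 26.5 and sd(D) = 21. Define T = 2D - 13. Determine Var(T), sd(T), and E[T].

T = 2D - 13 is linear with a = 2, b = -13.
Var(D) = 21² = 441.
Var(T) = a²·Var(D) = 2²·441 = 1764 (the additive constant -13 does not affect variance).
sd(T) = |a|·sd(D) = |2|·21 = 42.
E[T] = a·E[D] + b = 2·26.5 + (-13) = 40.

Var(T) = 1764, sd(T) = 42, E[T] = 40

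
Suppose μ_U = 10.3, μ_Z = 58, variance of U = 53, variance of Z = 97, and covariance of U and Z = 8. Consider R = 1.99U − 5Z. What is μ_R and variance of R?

μ_R = 1.99·μ_U + (-5)·μ_Z = 1.99·10.3 + (-5)·58 = -269.503.
variance of R = a²·variance of U + b²·variance of Z + 2ab·covariance of U and Z with a = 1.99, b = -5.
= 1.99²·53 + (-5)²·97 + 2·1.99·(-5)·8
= 209.8853 + 2425 + (-159.2) = 2475.6853.

μ_R = -269.503, variance of R = 2475.6853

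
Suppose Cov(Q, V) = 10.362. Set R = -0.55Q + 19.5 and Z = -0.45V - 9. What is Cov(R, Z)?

Cov(R, Z) = 2.564595

Cov(R, Z) = a·c·Cov(Q, V) = (-0.55)·(-0.45)·10.362 = 2.564595. Additive constants drop out.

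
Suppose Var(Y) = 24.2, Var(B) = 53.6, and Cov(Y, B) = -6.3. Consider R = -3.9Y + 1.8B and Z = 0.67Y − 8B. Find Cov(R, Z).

By bilinearity, Cov(R, Z) = ac·Var(Y) + bd·Var(B) + (ad+bc)·Cov(Y, B), with a=-3.9, b=1.8, c=0.67, d=-8.
ac·Var(Y) = (-3.9)·0.67·24.2 = -63.2346
bd·Var(B) = 1.8·(-8)·53.6 = -771.84
(ad+bc)·Cov(Y, B) = (32.406)·(-6.3) = -204.1578
Cov(R, Z) = -63.2346 + (-771.84) + (-204.1578) = -1039.2324.

Cov(R, Z) = -1039.2324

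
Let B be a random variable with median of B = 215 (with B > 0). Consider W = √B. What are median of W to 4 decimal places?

√B is monotone on this domain, so median of W = √(215) ≈ 14.6629.

median of W = 14.6629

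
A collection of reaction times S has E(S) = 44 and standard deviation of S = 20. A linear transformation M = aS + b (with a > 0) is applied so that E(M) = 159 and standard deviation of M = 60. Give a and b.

a = 3, b = 27

standard deviation of M = a·standard deviation of S (a > 0), so a = 60/20 = 3.
E(M) = a·E(S) + b, so b = 159 − 3·44 = 27.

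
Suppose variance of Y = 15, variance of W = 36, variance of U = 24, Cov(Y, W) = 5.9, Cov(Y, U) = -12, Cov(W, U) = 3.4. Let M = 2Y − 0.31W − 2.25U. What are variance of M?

variance of M = 290.3866

variance of M = a²·variance of Y + b²·variance of W + c²·variance of U + 2ab·Cov(Y, W) + 2ac·Cov(Y, U) + 2bc·Cov(W, U), with a = 2, b = -0.31, c = -2.25.
= 60 + 3.4596 + 121.5 + (-7.316) + 108 + 4.743
= 290.3866.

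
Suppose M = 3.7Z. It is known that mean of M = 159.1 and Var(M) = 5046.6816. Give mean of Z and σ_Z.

From M = 3.7Z: mean of M = a·mean of Z + b, so mean of Z = (mean of M − b)/a = (159.1 − 0)/3.7 = 43.
σ_M = √5046.6816 = 71.04.
σ_M = |a|·σ_Z, so σ_Z = 71.04/|3.7| = 19.2.

mean of Z = 43, σ_Z = 19.2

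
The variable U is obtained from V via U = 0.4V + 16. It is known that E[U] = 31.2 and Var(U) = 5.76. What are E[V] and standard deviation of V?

From U = 0.4V + 16: E[U] = a·E[V] + b, so E[V] = (E[U] − b)/a = (31.2 − 16)/0.4 = 38.
standard deviation of U = √5.76 = 2.4.
standard deviation of U = |a|·standard deviation of V, so standard deviation of V = 2.4/|0.4| = 6.

E[V] = 38, standard deviation of V = 6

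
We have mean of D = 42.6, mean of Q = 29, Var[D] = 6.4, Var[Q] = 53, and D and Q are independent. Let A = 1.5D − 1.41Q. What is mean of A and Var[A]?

mean of A = 23.01, Var[A] = 119.7693

mean of A = 1.5·mean of D + (-1.41)·mean of Q = 1.5·42.6 + (-1.41)·29 = 23.01.
Var[A] = a²·Var[D] + b²·Var[Q] + 2ab·covariance of D and Q with a = 1.5, b = -1.41.
Independence gives covariance of D and Q = 0.
= 1.5²·6.4 + (-1.41)²·53 + 2·1.5·(-1.41)·0
= 14.4 + 105.3693 + 0 = 119.7693.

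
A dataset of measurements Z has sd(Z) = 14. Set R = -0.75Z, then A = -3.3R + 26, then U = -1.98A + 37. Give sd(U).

sd(U) = 68.607

sd(R) = |-0.75|·14 = 10.5.
sd(A) = |-3.3|·10.5 = 34.65.
sd(U) = |-1.98|·34.65 = 68.607.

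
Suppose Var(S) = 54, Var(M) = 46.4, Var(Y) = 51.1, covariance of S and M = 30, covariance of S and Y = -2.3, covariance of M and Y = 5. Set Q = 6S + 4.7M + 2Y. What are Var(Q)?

Var(Q) = a²·Var(S) + b²·Var(M) + c²·Var(Y) + 2ab·covariance of S and M + 2ac·covariance of S and Y + 2bc·covariance of M and Y, with a = 6, b = 4.7, c = 2.
= 1944 + 1024.976 + 204.4 + 1692 + (-55.2) + 94
= 4904.176.

Var(Q) = 4904.176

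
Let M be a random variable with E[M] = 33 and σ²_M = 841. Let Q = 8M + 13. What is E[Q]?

E[Q] = 277

Q = 8M + 13 is linear with a = 8, b = 13.
E[Q] = a·E[M] + b = 8·33 + 13 = 277.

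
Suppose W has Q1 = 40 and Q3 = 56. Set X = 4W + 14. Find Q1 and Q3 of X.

a = 4 > 0: Q1(X) = a·Q1(W)+b = 174, Q3(X) = a·Q3(W)+b = 238.

Q1(X) = 174, Q3(X) = 238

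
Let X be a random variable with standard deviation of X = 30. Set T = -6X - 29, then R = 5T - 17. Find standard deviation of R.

standard deviation of R = 900

standard deviation of T = |-6|·30 = 180.
standard deviation of R = |5|·180 = 900.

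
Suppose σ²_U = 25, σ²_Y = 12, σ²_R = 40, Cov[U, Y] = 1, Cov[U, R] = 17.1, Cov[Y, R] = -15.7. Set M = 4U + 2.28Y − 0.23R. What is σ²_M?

σ²_M = a²·σ²_U + b²·σ²_Y + c²·σ²_R + 2ab·Cov[U, Y] + 2ac·Cov[U, R] + 2bc·Cov[Y, R], with a = 4, b = 2.28, c = -0.23.
= 400 + 62.3808 + 2.116 + 18.24 + (-31.464) + 16.46616
= 467.73896.

σ²_M = 467.73896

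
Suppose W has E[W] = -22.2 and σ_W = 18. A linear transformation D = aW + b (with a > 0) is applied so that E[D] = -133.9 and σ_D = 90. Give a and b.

σ_D = a·σ_W (a > 0), so a = 90/18 = 5.
E[D] = a·E[W] + b, so b = -133.9 − 5·(-22.2) = -22.9.

a = 5, b = -22.9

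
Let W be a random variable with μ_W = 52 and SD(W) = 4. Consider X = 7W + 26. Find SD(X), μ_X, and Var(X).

X = 7W + 26 is linear with a = 7, b = 26.
SD(X) = |a|·SD(W) = |7|·4 = 28.
μ_X = a·μ_W + b = 7·52 + 26 = 390.
Var(W) = 4² = 16.
Var(X) = a²·Var(W) = 7²·16 = 784 (the additive constant 26 does not affect variance).

SD(X) = 28, μ_X = 390, Var(X) = 784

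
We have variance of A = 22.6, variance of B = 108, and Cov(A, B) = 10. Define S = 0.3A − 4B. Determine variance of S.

variance of S = a²·variance of A + b²·variance of B + 2ab·Cov(A, B) with a = 0.3, b = -4.
= 0.3²·22.6 + (-4)²·108 + 2·0.3·(-4)·10
= 2.034 + 1728 + (-24) = 1706.034.

variance of S = 1706.034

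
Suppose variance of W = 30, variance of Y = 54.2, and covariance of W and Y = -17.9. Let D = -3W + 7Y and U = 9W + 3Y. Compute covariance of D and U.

covariance of D and U = -638.4

By bilinearity, covariance of D and U = ac·variance of W + bd·variance of Y + (ad+bc)·covariance of W and Y, with a=-3, b=7, c=9, d=3.
ac·variance of W = (-3)·9·30 = -810
bd·variance of Y = 7·3·54.2 = 1138.2
(ad+bc)·covariance of W and Y = (54)·(-17.9) = -966.6
covariance of D and U = -810 + 1138.2 + (-966.6) = -638.4.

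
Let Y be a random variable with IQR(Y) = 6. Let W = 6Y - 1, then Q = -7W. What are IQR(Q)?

IQR(W) = |6|·6 = 36.
IQR(Q) = |-7|·36 = 252.

IQR(Q) = 252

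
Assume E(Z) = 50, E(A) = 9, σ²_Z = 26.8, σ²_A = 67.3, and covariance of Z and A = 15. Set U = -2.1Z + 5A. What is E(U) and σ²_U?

E(U) = (-2.1)·E(Z) + 5·E(A) = (-2.1)·50 + 5·9 = -60.
σ²_U = a²·σ²_Z + b²·σ²_A + 2ab·covariance of Z and A with a = -2.1, b = 5.
= (-2.1)²·26.8 + 5²·67.3 + 2·(-2.1)·5·15
= 118.188 + 1682.5 + (-315) = 1485.688.

E(U) = -60, σ²_U = 1485.688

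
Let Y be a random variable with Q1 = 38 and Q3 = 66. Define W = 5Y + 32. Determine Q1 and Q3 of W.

a = 5 > 0: Q1(W) = a·Q1(Y)+b = 222, Q3(W) = a·Q3(Y)+b = 362.

Q1(W) = 222, Q3(W) = 362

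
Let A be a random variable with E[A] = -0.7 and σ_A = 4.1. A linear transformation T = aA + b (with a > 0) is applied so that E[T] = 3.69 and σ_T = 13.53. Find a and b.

σ_T = a·σ_A (a > 0), so a = 13.53/4.1 = 3.3.
E[T] = a·E[A] + b, so b = 3.69 − 3.3·(-0.7) = 6.

a = 3.3, b = 6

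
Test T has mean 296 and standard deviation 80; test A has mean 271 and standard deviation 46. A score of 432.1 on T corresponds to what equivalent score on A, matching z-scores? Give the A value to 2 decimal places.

A = 349.26

z = (432.1 − 296)/80 ≈ 1.7013.
A = 271 + z·46 = 271 + (432.1 − 296)·46/80 ≈ 349.26.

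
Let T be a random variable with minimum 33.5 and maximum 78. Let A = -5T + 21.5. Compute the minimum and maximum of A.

min(A) = -368.5, max(A) = -146

a = -5 < 0, so order reverses: min(A) = a·max(T)+b = (-5)·78 + 21.5 = -368.5; max(A) = a·min(T)+b = (-5)·33.5 + 21.5 = -146.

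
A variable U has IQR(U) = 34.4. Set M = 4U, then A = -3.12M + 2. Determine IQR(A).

IQR(M) = |4|·34.4 = 137.6.
IQR(A) = |-3.12|·137.6 = 429.312.

IQR(A) = 429.312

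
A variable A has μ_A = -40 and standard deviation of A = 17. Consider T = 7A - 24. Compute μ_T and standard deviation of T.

T = 7A - 24 is linear with a = 7, b = -24.
μ_T = a·μ_A + b = 7·(-40) + (-24) = -304.
standard deviation of T = |a|·standard deviation of A = |7|·17 = 119.

μ_T = -304, standard deviation of T = 119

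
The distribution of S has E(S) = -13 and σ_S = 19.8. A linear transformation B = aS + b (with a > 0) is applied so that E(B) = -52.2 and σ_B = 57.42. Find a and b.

σ_B = a·σ_S (a > 0), so a = 57.42/19.8 = 2.9.
E(B) = a·E(S) + b, so b = -52.2 − 2.9·(-13) = -14.5.

a = 2.9, b = -14.5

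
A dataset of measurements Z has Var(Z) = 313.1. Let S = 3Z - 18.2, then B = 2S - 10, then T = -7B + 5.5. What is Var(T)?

Var(T) = 552308.4

Var(S) = 3²·313.1 = 2817.9.
Var(B) = 2²·2817.9 = 11271.6.
Var(T) = (-7)²·11271.6 = 552308.4.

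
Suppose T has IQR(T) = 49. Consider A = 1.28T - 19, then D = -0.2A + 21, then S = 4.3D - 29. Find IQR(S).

IQR(A) = |1.28|·49 = 62.72.
IQR(D) = |-0.2|·62.72 = 12.544.
IQR(S) = |4.3|·12.544 = 53.9392.

IQR(S) = 53.9392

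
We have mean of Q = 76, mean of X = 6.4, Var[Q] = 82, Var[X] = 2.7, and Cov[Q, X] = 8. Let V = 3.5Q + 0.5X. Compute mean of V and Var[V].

mean of V = 269.2, Var[V] = 1033.175

mean of V = 3.5·mean of Q + 0.5·mean of X = 3.5·76 + 0.5·6.4 = 269.2.
Var[V] = a²·Var[Q] + b²·Var[X] + 2ab·Cov[Q, X] with a = 3.5, b = 0.5.
= 3.5²·82 + 0.5²·2.7 + 2·3.5·0.5·8
= 1004.5 + 0.675 + 28 = 1033.175.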